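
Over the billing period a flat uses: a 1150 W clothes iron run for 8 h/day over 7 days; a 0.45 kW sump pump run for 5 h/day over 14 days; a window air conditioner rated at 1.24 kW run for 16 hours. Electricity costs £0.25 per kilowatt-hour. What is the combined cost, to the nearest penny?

£28.94

clothes iron: Runtime = 8 h/day × 7 days = 56 h
clothes iron: 1.15 kW × 56 h = 64.4 kWh
sump pump: Runtime = 5 h/day × 14 days = 70 h
sump pump: 0.45 kW × 70 h = 31.5 kWh
window air conditioner: 1.24 kW × 16 h = 19.84 kWh
Total energy = 115.74 kWh
Cost = 115.74 × £0.25 = £28.94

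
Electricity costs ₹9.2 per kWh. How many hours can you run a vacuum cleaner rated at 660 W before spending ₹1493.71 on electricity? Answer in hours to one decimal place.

246.0 h

Energy available = ₹1493.71 ÷ ₹9.2/kWh = 162.3598 kWh
Hours = 162.3598 kWh ÷ 0.66 kW = 246.0 h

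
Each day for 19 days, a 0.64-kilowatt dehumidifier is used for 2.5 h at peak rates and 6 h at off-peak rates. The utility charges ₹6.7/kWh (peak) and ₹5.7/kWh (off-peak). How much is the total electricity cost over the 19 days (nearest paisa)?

Peak energy = 0.64 kW × 2.5 h × 19 = 30.4 kWh
Off-peak energy = 0.64 kW × 6 h × 19 = 72.96 kWh
Cost = 30.4 × ₹6.7 + 72.96 × ₹5.7 = ₹203.68 + ₹415.872 = ₹619.55

₹619.55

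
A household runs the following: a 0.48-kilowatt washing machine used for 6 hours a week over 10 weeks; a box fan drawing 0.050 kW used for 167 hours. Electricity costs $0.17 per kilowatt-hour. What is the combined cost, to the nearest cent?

washing machine: Runtime = 6 h/week × 10 weeks = 60 h
washing machine: 0.48 kW × 60 h = 28.8 kWh
box fan: 0.05 kW × 167 h = 8.35 kWh
Total energy = 37.15 kWh
Cost = 37.15 × $0.17 = $6.32

$6.32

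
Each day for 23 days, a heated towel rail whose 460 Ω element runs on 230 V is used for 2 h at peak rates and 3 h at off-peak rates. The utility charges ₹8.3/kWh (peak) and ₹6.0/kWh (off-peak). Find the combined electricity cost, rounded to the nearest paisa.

₹91.52

Power = V²/R = 230²/460 = 115 W = 0.115 kW
Peak energy = 0.115 kW × 2 h × 23 = 5.29 kWh
Off-peak energy = 0.115 kW × 3 h × 23 = 7.935 kWh
Cost = 5.29 × ₹8.3 + 7.935 × ₹6.0 = ₹43.907 + ₹47.61 = ₹91.52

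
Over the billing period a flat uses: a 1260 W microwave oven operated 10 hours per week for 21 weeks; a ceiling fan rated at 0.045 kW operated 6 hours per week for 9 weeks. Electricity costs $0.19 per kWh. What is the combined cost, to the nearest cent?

microwave oven: Runtime = 10 h/week × 21 weeks = 210 h
microwave oven: 1.26 kW × 210 h = 264.6 kWh
ceiling fan: Runtime = 6 h/week × 9 weeks = 54 h
ceiling fan: 0.045 kW × 54 h = 2.43 kWh
Total energy = 267.03 kWh
Cost = 267.03 × $0.19 = $50.74

$50.74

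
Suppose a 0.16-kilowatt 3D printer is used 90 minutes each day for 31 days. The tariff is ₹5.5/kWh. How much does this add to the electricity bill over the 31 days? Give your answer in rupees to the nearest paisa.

₹40.92

Runtime = 90 min × 31 = 2790 min = 46.5 h
Energy = 0.16 kW × 46.5 h = 7.44 kWh
Cost = 7.44 kWh × ₹5.5/kWh = ₹40.92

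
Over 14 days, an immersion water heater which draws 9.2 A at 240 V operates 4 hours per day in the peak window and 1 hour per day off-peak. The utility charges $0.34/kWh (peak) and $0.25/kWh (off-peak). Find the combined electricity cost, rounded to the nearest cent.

Power = 9.2 A × 240 V = 2208 W = 2.208 kW
Peak energy = 2.208 kW × 4 h × 14 = 123.648 kWh
Off-peak energy = 2.208 kW × 1 h × 14 = 30.912 kWh
Cost = 123.648 × $0.34 + 30.912 × $0.25 = $42.04032 + $7.728 = $49.77

$49.77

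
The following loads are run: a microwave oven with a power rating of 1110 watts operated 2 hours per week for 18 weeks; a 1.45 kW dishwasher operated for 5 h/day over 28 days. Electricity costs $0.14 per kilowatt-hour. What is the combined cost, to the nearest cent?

$34.01

microwave oven: Runtime = 2 h/week × 18 weeks = 36 h
microwave oven: 1.11 kW × 36 h = 39.96 kWh
dishwasher: Runtime = 5 h/day × 28 days = 140 h
dishwasher: 1.45 kW × 140 h = 203 kWh
Total energy = 242.96 kWh
Cost = 242.96 × $0.14 = $34.01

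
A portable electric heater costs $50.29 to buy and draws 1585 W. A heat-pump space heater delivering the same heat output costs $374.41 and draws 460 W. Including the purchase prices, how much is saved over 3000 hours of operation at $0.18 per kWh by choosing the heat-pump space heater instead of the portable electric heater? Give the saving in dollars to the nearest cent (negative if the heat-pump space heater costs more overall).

$283.38

portable electric heater: $50.29 + (1585/1000) kW × 3000 h × $0.18 = $50.29 + $855.9 = $906.19
heat-pump space heater: $374.41 + (460/1000) kW × 3000 h × $0.18 = $374.41 + $248.4 = $622.81
Saving = $906.19 − $622.81 = $283.38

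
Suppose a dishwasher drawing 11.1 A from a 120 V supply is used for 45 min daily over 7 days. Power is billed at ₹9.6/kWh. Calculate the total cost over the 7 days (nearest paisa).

₹67.13

Power = 11.1 A × 120 V = 1332 W = 1.332 kW
Runtime = 45 min × 7 = 315 min = 5.25 h
Energy = 1.332 kW × 5.25 h = 6.993 kWh
Cost = 6.993 kWh × ₹9.6/kWh = ₹67.13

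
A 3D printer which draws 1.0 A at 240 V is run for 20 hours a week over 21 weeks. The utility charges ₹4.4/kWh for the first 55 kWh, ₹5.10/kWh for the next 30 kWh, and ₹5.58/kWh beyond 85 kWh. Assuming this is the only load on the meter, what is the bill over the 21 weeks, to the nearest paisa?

Power = 1.0 A × 240 V = 240 W = 0.24 kW
Runtime = 20 h/week × 21 weeks = 420 h
Energy = 0.24 kW × 420 h = 100.8 kWh
Tier 1 (0–55 kWh): 55 × ₹4.4 = ₹242
Tier 2 (55–85 kWh): 30 × ₹5.10 = ₹153
Above 85 kWh: 15.8 × ₹5.58 = ₹88.164
Bill = ₹483.16

₹483.16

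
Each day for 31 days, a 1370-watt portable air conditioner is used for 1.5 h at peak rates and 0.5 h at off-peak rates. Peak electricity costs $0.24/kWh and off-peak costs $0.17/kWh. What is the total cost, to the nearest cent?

$18.90

Peak energy = 1.37 kW × 1.5 h × 31 = 63.705 kWh
Off-peak energy = 1.37 kW × 0.5 h × 31 = 21.235 kWh
Cost = 63.705 × $0.24 + 21.235 × $0.17 = $15.2892 + $3.60995 = $18.90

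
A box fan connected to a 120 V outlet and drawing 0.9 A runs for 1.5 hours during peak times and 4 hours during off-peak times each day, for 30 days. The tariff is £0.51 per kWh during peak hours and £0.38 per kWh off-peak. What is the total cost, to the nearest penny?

£7.40

Power = 0.9 A × 120 V = 108 W = 0.108 kW
Peak energy = 0.108 kW × 1.5 h × 30 = 4.86 kWh
Off-peak energy = 0.108 kW × 4 h × 30 = 12.96 kWh
Cost = 4.86 × £0.51 + 12.96 × £0.38 = £2.4786 + £4.9248 = £7.40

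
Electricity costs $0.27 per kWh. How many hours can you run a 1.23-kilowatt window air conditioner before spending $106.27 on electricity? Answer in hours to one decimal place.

320.0 h

Energy available = $106.27 ÷ $0.27/kWh = 393.5926 kWh
Hours = 393.5926 kWh ÷ 1.23 kW = 320.0 h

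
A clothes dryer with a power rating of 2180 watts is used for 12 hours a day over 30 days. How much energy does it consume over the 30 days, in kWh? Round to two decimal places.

784.80 kWh

Runtime = 12 h/day × 30 days = 360 h
Energy = 2.18 kW × 360 h = 784.8 kWh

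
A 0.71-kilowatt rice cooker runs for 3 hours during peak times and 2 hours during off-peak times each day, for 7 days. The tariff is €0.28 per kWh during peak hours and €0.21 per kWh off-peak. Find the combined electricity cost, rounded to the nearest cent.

€6.26

Peak energy = 0.71 kW × 3 h × 7 = 14.91 kWh
Off-peak energy = 0.71 kW × 2 h × 7 = 9.94 kWh
Cost = 14.91 × €0.28 + 9.94 × €0.21 = €4.1748 + €2.0874 = €6.26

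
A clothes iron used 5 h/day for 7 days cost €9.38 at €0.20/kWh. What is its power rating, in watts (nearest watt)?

1340 W

Energy = €9.38 ÷ €0.20/kWh = 46.9 kWh
Runtime = 5 h/day × 7 days = 35 h
Power = 46.9 kWh ÷ 35 h = 1.34 kW = 1340 W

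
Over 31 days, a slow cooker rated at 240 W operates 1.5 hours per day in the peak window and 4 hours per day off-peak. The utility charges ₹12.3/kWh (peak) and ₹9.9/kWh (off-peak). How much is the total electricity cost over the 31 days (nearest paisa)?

₹431.89

Peak energy = 0.24 kW × 1.5 h × 31 = 11.16 kWh
Off-peak energy = 0.24 kW × 4 h × 31 = 29.76 kWh
Cost = 11.16 × ₹12.3 + 29.76 × ₹9.9 = ₹137.268 + ₹294.624 = ₹431.89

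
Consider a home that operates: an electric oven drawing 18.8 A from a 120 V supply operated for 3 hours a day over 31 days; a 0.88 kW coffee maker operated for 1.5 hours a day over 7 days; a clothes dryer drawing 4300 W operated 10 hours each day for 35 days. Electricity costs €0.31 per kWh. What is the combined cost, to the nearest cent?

€534.45

electric oven: Power = 18.8 A × 120 V = 2256 W = 2.256 kW
electric oven: Runtime = 3 h/day × 31 days = 93 h
electric oven: 2.256 kW × 93 h = 209.808 kWh
coffee maker: Runtime = 1.5 h/day × 7 days = 10.5 h
coffee maker: 0.88 kW × 10.5 h = 9.24 kWh
clothes dryer: Runtime = 10 h/day × 35 days = 350 h
clothes dryer: 4.3 kW × 350 h = 1505 kWh
Total energy = 1724.048 kWh
Cost = 1724.048 × €0.31 = €534.45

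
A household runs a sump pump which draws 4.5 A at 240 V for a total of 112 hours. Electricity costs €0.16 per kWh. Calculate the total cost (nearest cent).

€19.35

Power = 4.5 A × 240 V = 1080 W = 1.08 kW
Energy = 1.08 kW × 112 h = 120.96 kWh
Cost = 120.96 kWh × €0.16/kWh = €19.35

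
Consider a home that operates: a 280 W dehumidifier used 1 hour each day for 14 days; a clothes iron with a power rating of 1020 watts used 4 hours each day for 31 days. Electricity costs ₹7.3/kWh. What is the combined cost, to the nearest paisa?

₹951.92

dehumidifier: Runtime = 1 h/day × 14 days = 14 h
dehumidifier: 0.28 kW × 14 h = 3.92 kWh
clothes iron: Runtime = 4 h/day × 31 days = 124 h
clothes iron: 1.02 kW × 124 h = 126.48 kWh
Total energy = 130.4 kWh
Cost = 130.4 × ₹7.3 = ₹951.92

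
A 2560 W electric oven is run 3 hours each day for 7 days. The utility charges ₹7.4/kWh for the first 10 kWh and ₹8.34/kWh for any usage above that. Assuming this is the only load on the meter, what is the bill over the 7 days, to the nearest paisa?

Runtime = 3 h/day × 7 days = 21 h
Energy = 2.56 kW × 21 h = 53.76 kWh
Tier 1 (0–10 kWh): 10 × ₹7.4 = ₹74
Above 10 kWh: 43.76 × ₹8.34 = ₹364.9584
Bill = ₹438.96

₹438.96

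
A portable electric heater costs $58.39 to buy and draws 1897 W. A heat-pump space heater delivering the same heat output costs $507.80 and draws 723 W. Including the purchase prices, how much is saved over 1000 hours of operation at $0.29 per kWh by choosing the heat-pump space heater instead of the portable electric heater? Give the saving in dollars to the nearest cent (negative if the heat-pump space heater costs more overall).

-$108.95

portable electric heater: $58.39 + (1897/1000) kW × 1000 h × $0.29 = $58.39 + $550.13 = $608.52
heat-pump space heater: $507.80 + (723/1000) kW × 1000 h × $0.29 = $507.80 + $209.67 = $717.47
Saving = $608.52 − $717.47 = −$108.95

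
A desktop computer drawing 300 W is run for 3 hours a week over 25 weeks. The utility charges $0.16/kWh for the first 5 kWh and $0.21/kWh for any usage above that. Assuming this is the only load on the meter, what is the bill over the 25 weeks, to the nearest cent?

$4.48

Runtime = 3 h/week × 25 weeks = 75 h
Energy = 0.3 kW × 75 h = 22.5 kWh
Tier 1 (0–5 kWh): 5 × $0.16 = $0.8
Above 5 kWh: 17.5 × $0.21 = $3.675
Bill = $4.48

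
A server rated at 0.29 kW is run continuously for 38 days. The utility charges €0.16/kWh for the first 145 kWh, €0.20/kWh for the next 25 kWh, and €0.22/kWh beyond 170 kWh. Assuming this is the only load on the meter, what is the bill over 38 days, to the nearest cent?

Runtime = 24 h × 38 = 912 h
Energy = 0.29 kW × 912 h = 264.48 kWh
Tier 1 (0–145 kWh): 145 × €0.16 = €23.2
Tier 2 (145–170 kWh): 25 × €0.20 = €5
Above 170 kWh: 94.48 × €0.22 = €20.7856
Bill = €48.99

€48.99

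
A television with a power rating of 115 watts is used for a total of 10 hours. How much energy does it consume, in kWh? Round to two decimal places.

1.15 kWh

Energy = 0.115 kW × 10 h = 1.15 kWh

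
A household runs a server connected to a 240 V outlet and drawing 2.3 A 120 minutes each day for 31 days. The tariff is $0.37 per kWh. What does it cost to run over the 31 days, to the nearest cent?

$12.66

Power = 2.3 A × 240 V = 552 W = 0.552 kW
Runtime = 120 min × 31 = 3720 min = 62 h
Energy = 0.552 kW × 62 h = 34.224 kWh
Cost = 34.224 kWh × $0.37/kWh = $12.66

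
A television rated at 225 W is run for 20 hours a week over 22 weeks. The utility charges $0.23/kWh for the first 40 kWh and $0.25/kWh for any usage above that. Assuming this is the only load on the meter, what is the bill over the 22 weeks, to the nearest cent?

Runtime = 20 h/week × 22 weeks = 440 h
Energy = 0.225 kW × 440 h = 99 kWh
Tier 1 (0–40 kWh): 40 × $0.23 = $9.2
Above 40 kWh: 59 × $0.25 = $14.75
Bill = $23.95

$23.95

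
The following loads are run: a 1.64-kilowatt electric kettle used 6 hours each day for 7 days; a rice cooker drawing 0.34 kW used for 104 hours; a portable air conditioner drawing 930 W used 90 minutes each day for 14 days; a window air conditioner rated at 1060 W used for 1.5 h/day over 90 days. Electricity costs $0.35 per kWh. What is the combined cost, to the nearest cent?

electric kettle: Runtime = 6 h/day × 7 days = 42 h
electric kettle: 1.64 kW × 42 h = 68.88 kWh
rice cooker: 0.34 kW × 104 h = 35.36 kWh
portable air conditioner: Runtime = 90 min × 14 = 1260 min = 21 h
portable air conditioner: 0.93 kW × 21 h = 19.53 kWh
window air conditioner: Runtime = 1.5 h/day × 90 days = 135 h
window air conditioner: 1.06 kW × 135 h = 143.1 kWh
Total energy = 266.87 kWh
Cost = 266.87 × $0.35 = $93.40

$93.40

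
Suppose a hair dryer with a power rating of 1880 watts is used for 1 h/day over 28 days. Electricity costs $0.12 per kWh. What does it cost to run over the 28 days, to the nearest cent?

Runtime = 1 h/day × 28 days = 28 h
Energy = 1.88 kW × 28 h = 52.64 kWh
Cost = 52.64 kWh × $0.12/kWh = $6.32

$6.32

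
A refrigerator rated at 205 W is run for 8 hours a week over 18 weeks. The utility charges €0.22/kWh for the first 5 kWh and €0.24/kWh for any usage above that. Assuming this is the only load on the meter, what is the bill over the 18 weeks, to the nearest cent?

€6.98

Runtime = 8 h/week × 18 weeks = 144 h
Energy = 0.205 kW × 144 h = 29.52 kWh
Tier 1 (0–5 kWh): 5 × €0.22 = €1.1
Above 5 kWh: 24.52 × €0.24 = €5.8848
Bill = €6.98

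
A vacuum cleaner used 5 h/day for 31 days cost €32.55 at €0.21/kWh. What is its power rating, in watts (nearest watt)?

1000 W

Energy = €32.55 ÷ €0.21/kWh = 155 kWh
Runtime = 5 h/day × 31 days = 155 h
Power = 155 kWh ÷ 155 h = 1 kW = 1000 W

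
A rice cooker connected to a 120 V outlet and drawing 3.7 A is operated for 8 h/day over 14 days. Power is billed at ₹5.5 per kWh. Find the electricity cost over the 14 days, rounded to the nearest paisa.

Power = 3.7 A × 120 V = 444 W = 0.444 kW
Runtime = 8 h/day × 14 days = 112 h
Energy = 0.444 kW × 112 h = 49.728 kWh
Cost = 49.728 kWh × ₹5.5/kWh = ₹273.50

₹273.50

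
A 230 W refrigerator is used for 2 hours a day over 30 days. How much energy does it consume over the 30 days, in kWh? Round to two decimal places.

Runtime = 2 h/day × 30 days = 60 h
Energy = 0.23 kW × 60 h = 13.8 kWh

13.80 kWh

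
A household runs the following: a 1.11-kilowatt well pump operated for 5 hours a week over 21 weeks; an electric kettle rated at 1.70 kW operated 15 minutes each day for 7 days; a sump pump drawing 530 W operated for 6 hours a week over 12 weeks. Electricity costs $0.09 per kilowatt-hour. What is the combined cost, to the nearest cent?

$14.19

well pump: Runtime = 5 h/week × 21 weeks = 105 h
well pump: 1.11 kW × 105 h = 116.55 kWh
electric kettle: Runtime = 15 min × 7 = 105 min = 1.75 h
electric kettle: 1.7 kW × 1.75 h = 2.975 kWh
sump pump: Runtime = 6 h/week × 12 weeks = 72 h
sump pump: 0.53 kW × 72 h = 38.16 kWh
Total energy = 157.685 kWh
Cost = 157.685 × $0.09 = $14.19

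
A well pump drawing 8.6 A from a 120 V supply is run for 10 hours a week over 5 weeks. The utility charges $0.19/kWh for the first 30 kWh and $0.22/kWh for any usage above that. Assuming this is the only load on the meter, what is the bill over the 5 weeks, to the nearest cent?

Power = 8.6 A × 120 V = 1032 W = 1.032 kW
Runtime = 10 h/week × 5 weeks = 50 h
Energy = 1.032 kW × 50 h = 51.6 kWh
Tier 1 (0–30 kWh): 30 × $0.19 = $5.7
Above 30 kWh: 21.6 × $0.22 = $4.752
Bill = $10.45

$10.45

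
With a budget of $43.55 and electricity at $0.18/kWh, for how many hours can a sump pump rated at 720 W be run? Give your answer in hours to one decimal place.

336.0 h

Energy available = $43.55 ÷ $0.18/kWh = 241.9444 kWh
Hours = 241.9444 kWh ÷ 0.72 kW = 336.0 h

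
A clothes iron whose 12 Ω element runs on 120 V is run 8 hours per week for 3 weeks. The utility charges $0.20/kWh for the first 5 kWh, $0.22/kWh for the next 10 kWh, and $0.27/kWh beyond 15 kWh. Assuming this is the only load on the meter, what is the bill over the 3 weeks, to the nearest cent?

Power = V²/R = 120²/12 = 1200 W = 1.2 kW
Runtime = 8 h/week × 3 weeks = 24 h
Energy = 1.2 kW × 24 h = 28.8 kWh
Tier 1 (0–5 kWh): 5 × $0.20 = $1
Tier 2 (5–15 kWh): 10 × $0.22 = $2.2
Above 15 kWh: 13.8 × $0.27 = $3.726
Bill = $6.93

$6.93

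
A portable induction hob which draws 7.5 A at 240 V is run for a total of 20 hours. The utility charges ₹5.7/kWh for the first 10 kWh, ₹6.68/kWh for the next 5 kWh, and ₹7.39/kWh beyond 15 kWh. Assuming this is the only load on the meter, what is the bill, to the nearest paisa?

₹245.59

Power = 7.5 A × 240 V = 1800 W = 1.8 kW
Energy = 1.8 kW × 20 h = 36 kWh
Tier 1 (0–10 kWh): 10 × ₹5.7 = ₹57
Tier 2 (10–15 kWh): 5 × ₹6.68 = ₹33.4
Above 15 kWh: 21 × ₹7.39 = ₹155.19
Bill = ₹245.59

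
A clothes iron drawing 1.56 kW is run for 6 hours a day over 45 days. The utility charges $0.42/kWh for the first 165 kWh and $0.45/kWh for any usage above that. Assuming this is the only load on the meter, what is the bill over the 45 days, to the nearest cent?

Runtime = 6 h/day × 45 days = 270 h
Energy = 1.56 kW × 270 h = 421.2 kWh
Tier 1 (0–165 kWh): 165 × $0.42 = $69.3
Above 165 kWh: 256.2 × $0.45 = $115.29
Bill = $184.59

$184.59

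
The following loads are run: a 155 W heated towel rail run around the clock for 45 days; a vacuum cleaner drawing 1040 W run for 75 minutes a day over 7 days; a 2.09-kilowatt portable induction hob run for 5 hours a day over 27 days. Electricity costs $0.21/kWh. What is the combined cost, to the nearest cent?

heated towel rail: Runtime = 24 h × 45 = 1080 h
heated towel rail: 0.155 kW × 1080 h = 167.4 kWh
vacuum cleaner: Runtime = 75 min × 7 = 525 min = 8.75 h
vacuum cleaner: 1.04 kW × 8.75 h = 9.1 kWh
portable induction hob: Runtime = 5 h/day × 27 days = 135 h
portable induction hob: 2.09 kW × 135 h = 282.15 kWh
Total energy = 458.65 kWh
Cost = 458.65 × $0.21 = $96.32

$96.32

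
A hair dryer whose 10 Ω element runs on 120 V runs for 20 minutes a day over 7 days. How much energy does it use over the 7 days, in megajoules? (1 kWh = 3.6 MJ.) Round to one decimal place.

Power = V²/R = 120²/10 = 1440 W = 1.44 kW
Runtime = 20 min × 7 = 140 min = 2.333333… h
Energy = 1.44 kW × 2.333333… h = 3.36 kWh
= 3.36 × 3.6 MJ = 12.1 MJ

12.1 MJ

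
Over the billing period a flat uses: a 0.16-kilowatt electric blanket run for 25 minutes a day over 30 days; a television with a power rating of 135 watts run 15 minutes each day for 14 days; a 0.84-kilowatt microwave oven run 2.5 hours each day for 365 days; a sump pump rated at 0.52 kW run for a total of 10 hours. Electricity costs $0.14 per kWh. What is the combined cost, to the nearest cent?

electric blanket: Runtime = 25 min × 30 = 750 min = 12.5 h
electric blanket: 0.16 kW × 12.5 h = 2 kWh
television: Runtime = 15 min × 14 = 210 min = 3.5 h
television: 0.135 kW × 3.5 h = 0.4725 kWh
microwave oven: Runtime = 2.5 h/day × 365 days = 912.5 h
microwave oven: 0.84 kW × 912.5 h = 766.5 kWh
sump pump: 0.52 kW × 10 h = 5.2 kWh
Total energy = 774.1725 kWh
Cost = 774.1725 × $0.14 = $108.38

$108.38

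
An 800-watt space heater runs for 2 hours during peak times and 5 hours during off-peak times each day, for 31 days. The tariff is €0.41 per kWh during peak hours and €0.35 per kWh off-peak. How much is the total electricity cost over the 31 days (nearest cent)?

€63.74

Peak energy = 0.8 kW × 2 h × 31 = 49.6 kWh
Off-peak energy = 0.8 kW × 5 h × 31 = 124 kWh
Cost = 49.6 × €0.41 + 124 × €0.35 = €20.336 + €43.4 = €63.74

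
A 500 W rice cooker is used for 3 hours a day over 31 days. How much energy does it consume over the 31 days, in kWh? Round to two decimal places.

Runtime = 3 h/day × 31 days = 93 h
Energy = 0.5 kW × 93 h = 46.5 kWh

46.50 kWh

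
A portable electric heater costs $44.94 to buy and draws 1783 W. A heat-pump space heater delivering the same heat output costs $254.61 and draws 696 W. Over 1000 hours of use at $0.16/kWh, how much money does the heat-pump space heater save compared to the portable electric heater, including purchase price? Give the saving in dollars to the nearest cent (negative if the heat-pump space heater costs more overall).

portable electric heater: $44.94 + (1783/1000) kW × 1000 h × $0.16 = $44.94 + $285.28 = $330.22
heat-pump space heater: $254.61 + (696/1000) kW × 1000 h × $0.16 = $254.61 + $111.36 = $365.97
Saving = $330.22 − $365.97 = −$35.75

-$35.75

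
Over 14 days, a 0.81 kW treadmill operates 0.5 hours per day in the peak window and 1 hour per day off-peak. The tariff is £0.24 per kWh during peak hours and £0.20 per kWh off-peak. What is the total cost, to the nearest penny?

£3.63

Peak energy = 0.81 kW × 0.5 h × 14 = 5.67 kWh
Off-peak energy = 0.81 kW × 1 h × 14 = 11.34 kWh
Cost = 5.67 × £0.24 + 11.34 × £0.20 = £1.3608 + £2.268 = £3.63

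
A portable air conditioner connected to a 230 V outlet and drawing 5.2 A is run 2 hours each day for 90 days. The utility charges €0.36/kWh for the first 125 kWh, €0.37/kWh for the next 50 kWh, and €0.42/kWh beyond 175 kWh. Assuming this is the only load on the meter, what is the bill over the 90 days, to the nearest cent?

€80.42

Power = 5.2 A × 230 V = 1196 W = 1.196 kW
Runtime = 2 h/day × 90 days = 180 h
Energy = 1.196 kW × 180 h = 215.28 kWh
Tier 1 (0–125 kWh): 125 × €0.36 = €45
Tier 2 (125–175 kWh): 50 × €0.37 = €18.5
Above 175 kWh: 40.28 × €0.42 = €16.9176
Bill = €80.42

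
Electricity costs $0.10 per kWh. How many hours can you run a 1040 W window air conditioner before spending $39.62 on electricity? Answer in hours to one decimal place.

381.0 h

Energy available = $39.62 ÷ $0.10/kWh = 396.2 kWh
Hours = 396.2 kWh ÷ 1.04 kW = 381.0 h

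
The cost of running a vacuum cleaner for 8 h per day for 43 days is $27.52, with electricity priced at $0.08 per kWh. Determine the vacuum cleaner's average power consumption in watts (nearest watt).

Energy = $27.52 ÷ $0.08/kWh = 344 kWh
Runtime = 8 h/day × 43 days = 344 h
Power = 344 kWh ÷ 344 h = 1 kW = 1000 W

1000 W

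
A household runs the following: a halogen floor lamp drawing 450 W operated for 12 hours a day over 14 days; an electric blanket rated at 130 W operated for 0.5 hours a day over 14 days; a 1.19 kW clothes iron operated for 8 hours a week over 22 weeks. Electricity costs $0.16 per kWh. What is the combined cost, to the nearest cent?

$45.75

halogen floor lamp: Runtime = 12 h/day × 14 days = 168 h
halogen floor lamp: 0.45 kW × 168 h = 75.6 kWh
electric blanket: Runtime = 0.5 h/day × 14 days = 7 h
electric blanket: 0.13 kW × 7 h = 0.91 kWh
clothes iron: Runtime = 8 h/week × 22 weeks = 176 h
clothes iron: 1.19 kW × 176 h = 209.44 kWh
Total energy = 285.95 kWh
Cost = 285.95 × $0.16 = $45.75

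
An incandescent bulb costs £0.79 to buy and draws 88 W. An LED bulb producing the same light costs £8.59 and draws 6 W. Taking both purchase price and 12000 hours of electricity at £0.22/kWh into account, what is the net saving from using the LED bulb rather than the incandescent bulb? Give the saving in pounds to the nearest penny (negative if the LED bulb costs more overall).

incandescent bulb: £0.79 + (88/1000) kW × 12000 h × £0.22 = £0.79 + £232.32 = £233.11
LED bulb: £8.59 + (6/1000) kW × 12000 h × £0.22 = £8.59 + £15.84 = £24.43
Saving = £233.11 − £24.43 = £208.68

£208.68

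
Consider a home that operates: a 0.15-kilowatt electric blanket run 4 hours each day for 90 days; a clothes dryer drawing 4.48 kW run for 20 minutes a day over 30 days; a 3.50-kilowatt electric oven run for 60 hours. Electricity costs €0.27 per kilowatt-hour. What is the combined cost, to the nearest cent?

electric blanket: Runtime = 4 h/day × 90 days = 360 h
electric blanket: 0.15 kW × 360 h = 54 kWh
clothes dryer: Runtime = 20 min × 30 = 600 min = 10 h
clothes dryer: 4.48 kW × 10 h = 44.8 kWh
electric oven: 3.5 kW × 60 h = 210 kWh
Total energy = 308.8 kWh
Cost = 308.8 × €0.27 = €83.38

€83.38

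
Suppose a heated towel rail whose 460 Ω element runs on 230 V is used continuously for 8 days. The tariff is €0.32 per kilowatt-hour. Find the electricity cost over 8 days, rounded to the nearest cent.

Power = V²/R = 230²/460 = 115 W = 0.115 kW
Runtime = 24 h × 8 = 192 h
Energy = 0.115 kW × 192 h = 22.08 kWh
Cost = 22.08 kWh × €0.32/kWh = €7.07

€7.07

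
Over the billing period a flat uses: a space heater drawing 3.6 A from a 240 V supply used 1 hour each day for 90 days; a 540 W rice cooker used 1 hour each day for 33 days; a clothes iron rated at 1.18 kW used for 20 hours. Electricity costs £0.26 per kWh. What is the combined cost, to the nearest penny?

£30.99

space heater: Power = 3.6 A × 240 V = 864 W = 0.864 kW
space heater: Runtime = 1 h/day × 90 days = 90 h
space heater: 0.864 kW × 90 h = 77.76 kWh
rice cooker: Runtime = 1 h/day × 33 days = 33 h
rice cooker: 0.54 kW × 33 h = 17.82 kWh
clothes iron: 1.18 kW × 20 h = 23.6 kWh
Total energy = 119.18 kWh
Cost = 119.18 × £0.26 = £30.99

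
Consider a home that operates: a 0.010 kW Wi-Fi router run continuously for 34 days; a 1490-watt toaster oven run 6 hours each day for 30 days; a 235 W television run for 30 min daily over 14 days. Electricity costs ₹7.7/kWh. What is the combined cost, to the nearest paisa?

₹2140.64

Wi-Fi router: Runtime = 24 h × 34 = 816 h
Wi-Fi router: 0.01 kW × 816 h = 8.16 kWh
toaster oven: Runtime = 6 h/day × 30 days = 180 h
toaster oven: 1.49 kW × 180 h = 268.2 kWh
television: Runtime = 30 min × 14 = 420 min = 7 h
television: 0.235 kW × 7 h = 1.645 kWh
Total energy = 278.005 kWh
Cost = 278.005 × ₹7.7 = ₹2140.64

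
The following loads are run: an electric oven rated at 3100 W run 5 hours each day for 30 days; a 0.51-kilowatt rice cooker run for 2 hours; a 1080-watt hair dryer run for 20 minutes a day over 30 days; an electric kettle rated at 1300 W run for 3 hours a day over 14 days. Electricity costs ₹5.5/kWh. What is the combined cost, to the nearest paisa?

₹2922.81

electric oven: Runtime = 5 h/day × 30 days = 150 h
electric oven: 3.1 kW × 150 h = 465 kWh
rice cooker: 0.51 kW × 2 h = 1.02 kWh
hair dryer: Runtime = 20 min × 30 = 600 min = 10 h
hair dryer: 1.08 kW × 10 h = 10.8 kWh
electric kettle: Runtime = 3 h/day × 14 days = 42 h
electric kettle: 1.3 kW × 42 h = 54.6 kWh
Total energy = 531.42 kWh
Cost = 531.42 × ₹5.5 = ₹2922.81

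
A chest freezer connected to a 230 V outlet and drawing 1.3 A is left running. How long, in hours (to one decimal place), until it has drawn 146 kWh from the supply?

Power = 1.3 A × 230 V = 299 W = 0.299 kW
Hours = 146 kWh ÷ 0.299 kW = 488.3 h

488.3 h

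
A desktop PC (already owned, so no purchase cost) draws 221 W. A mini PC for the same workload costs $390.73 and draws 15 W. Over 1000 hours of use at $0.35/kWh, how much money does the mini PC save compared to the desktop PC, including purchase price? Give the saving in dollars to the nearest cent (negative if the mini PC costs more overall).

desktop PC: $0.00 + (221/1000) kW × 1000 h × $0.35 = $0.00 + $77.35 = $77.35
mini PC: $390.73 + (15/1000) kW × 1000 h × $0.35 = $390.73 + $5.25 = $395.98
Saving = $77.35 − $395.98 = −$318.63

-$318.63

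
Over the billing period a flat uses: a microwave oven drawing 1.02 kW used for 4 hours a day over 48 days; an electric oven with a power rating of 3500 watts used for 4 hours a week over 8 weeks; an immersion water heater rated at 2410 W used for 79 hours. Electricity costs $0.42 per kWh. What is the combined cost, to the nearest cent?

$209.26

microwave oven: Runtime = 4 h/day × 48 days = 192 h
microwave oven: 1.02 kW × 192 h = 195.84 kWh
electric oven: Runtime = 4 h/week × 8 weeks = 32 h
electric oven: 3.5 kW × 32 h = 112 kWh
immersion water heater: 2.41 kW × 79 h = 190.39 kWh
Total energy = 498.23 kWh
Cost = 498.23 × $0.42 = $209.26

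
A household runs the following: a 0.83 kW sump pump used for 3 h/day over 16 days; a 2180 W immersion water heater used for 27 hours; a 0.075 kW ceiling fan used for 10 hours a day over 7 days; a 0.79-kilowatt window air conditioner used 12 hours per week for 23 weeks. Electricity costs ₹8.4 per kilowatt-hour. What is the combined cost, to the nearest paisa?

₹2704.72

sump pump: Runtime = 3 h/day × 16 days = 48 h
sump pump: 0.83 kW × 48 h = 39.84 kWh
immersion water heater: 2.18 kW × 27 h = 58.86 kWh
ceiling fan: Runtime = 10 h/day × 7 days = 70 h
ceiling fan: 0.075 kW × 70 h = 5.25 kWh
window air conditioner: Runtime = 12 h/week × 23 weeks = 276 h
window air conditioner: 0.79 kW × 276 h = 218.04 kWh
Total energy = 321.99 kWh
Cost = 321.99 × ₹8.4 = ₹2704.72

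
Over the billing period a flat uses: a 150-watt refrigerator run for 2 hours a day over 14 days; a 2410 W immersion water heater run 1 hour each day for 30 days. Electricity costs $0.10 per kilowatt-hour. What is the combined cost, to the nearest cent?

refrigerator: Runtime = 2 h/day × 14 days = 28 h
refrigerator: 0.15 kW × 28 h = 4.2 kWh
immersion water heater: Runtime = 1 h/day × 30 days = 30 h
immersion water heater: 2.41 kW × 30 h = 72.3 kWh
Total energy = 76.5 kWh
Cost = 76.5 × $0.10 = $7.65

$7.65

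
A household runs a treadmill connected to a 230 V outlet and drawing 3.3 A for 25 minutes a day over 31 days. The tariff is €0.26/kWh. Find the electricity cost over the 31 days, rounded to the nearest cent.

Power = 3.3 A × 230 V = 759 W = 0.759 kW
Runtime = 25 min × 31 = 775 min = 12.916666… h
Energy = 0.759 kW × 12.916666… h = 9.80375 kWh
Cost = 9.80375 kWh × €0.26/kWh = €2.55

€2.55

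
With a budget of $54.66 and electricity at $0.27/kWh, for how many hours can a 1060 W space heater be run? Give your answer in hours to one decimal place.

191.0 h

Energy available = $54.66 ÷ $0.27/kWh = 202.4444 kWh
Hours = 202.4444 kWh ÷ 1.06 kW = 191.0 h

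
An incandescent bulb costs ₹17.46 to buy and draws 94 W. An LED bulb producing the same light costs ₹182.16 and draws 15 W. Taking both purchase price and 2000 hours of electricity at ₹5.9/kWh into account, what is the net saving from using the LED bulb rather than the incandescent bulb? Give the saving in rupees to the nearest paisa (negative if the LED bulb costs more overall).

₹767.50

incandescent bulb: ₹17.46 + (94/1000) kW × 2000 h × ₹5.9 = ₹17.46 + ₹1109.2 = ₹1126.66
LED bulb: ₹182.16 + (15/1000) kW × 2000 h × ₹5.9 = ₹182.16 + ₹177 = ₹359.16
Saving = ₹1126.66 − ₹359.16 = ₹767.5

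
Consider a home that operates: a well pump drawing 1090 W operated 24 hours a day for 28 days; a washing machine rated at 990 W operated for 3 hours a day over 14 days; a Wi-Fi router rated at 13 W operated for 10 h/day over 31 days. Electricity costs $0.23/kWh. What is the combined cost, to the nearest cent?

$178.96

well pump: Runtime = 24 h × 28 = 672 h
well pump: 1.09 kW × 672 h = 732.48 kWh
washing machine: Runtime = 3 h/day × 14 days = 42 h
washing machine: 0.99 kW × 42 h = 41.58 kWh
Wi-Fi router: Runtime = 10 h/day × 31 days = 310 h
Wi-Fi router: 0.013 kW × 310 h = 4.03 kWh
Total energy = 778.09 kWh
Cost = 778.09 × $0.23 = $178.96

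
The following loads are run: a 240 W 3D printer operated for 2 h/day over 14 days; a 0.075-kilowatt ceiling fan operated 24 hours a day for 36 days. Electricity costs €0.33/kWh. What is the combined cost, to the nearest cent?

3D printer: Runtime = 2 h/day × 14 days = 28 h
3D printer: 0.24 kW × 28 h = 6.72 kWh
ceiling fan: Runtime = 24 h × 36 = 864 h
ceiling fan: 0.075 kW × 864 h = 64.8 kWh
Total energy = 71.52 kWh
Cost = 71.52 × €0.33 = €23.60

€23.60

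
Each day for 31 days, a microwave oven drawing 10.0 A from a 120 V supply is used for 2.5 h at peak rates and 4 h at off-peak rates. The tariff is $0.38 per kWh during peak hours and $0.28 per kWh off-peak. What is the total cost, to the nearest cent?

$77.00

Power = 10.0 A × 120 V = 1200 W = 1.2 kW
Peak energy = 1.2 kW × 2.5 h × 31 = 93 kWh
Off-peak energy = 1.2 kW × 4 h × 31 = 148.8 kWh
Cost = 93 × $0.38 + 148.8 × $0.28 = $35.34 + $41.664 = $77.00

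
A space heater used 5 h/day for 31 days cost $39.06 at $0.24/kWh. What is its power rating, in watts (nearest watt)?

Energy = $39.06 ÷ $0.24/kWh = 162.75 kWh
Runtime = 5 h/day × 31 days = 155 h
Power = 162.75 kWh ÷ 155 h = 1.05 kW = 1050 W

1050 W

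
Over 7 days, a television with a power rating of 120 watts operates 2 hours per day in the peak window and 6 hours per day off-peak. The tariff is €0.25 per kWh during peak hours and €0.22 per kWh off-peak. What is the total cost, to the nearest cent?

€1.53

Peak energy = 0.12 kW × 2 h × 7 = 1.68 kWh
Off-peak energy = 0.12 kW × 6 h × 7 = 5.04 kWh
Cost = 1.68 × €0.25 + 5.04 × €0.22 = €0.42 + €1.1088 = €1.53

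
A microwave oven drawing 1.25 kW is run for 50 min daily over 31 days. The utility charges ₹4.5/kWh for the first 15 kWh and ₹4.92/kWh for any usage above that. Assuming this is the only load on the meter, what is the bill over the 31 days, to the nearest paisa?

₹152.58

Runtime = 50 min × 31 = 1550 min = 25.833333… h
Energy = 1.25 kW × 25.833333… h = 32.291666… kWh
Tier 1 (0–15 kWh): 15 × ₹4.5 = ₹67.5
Above 15 kWh: 17.291666… × ₹4.92 = ₹85.075
Bill = ₹152.58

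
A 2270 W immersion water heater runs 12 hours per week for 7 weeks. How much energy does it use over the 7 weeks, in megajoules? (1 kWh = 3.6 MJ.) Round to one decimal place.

Runtime = 12 h/week × 7 weeks = 84 h
Energy = 2.27 kW × 84 h = 190.68 kWh
= 190.68 × 3.6 MJ = 686.4 MJ

686.4 MJ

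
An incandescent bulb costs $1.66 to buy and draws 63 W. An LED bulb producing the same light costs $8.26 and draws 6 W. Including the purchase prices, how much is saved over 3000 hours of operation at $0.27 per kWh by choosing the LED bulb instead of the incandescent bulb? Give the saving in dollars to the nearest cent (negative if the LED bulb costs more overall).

incandescent bulb: $1.66 + (63/1000) kW × 3000 h × $0.27 = $1.66 + $51.03 = $52.69
LED bulb: $8.26 + (6/1000) kW × 3000 h × $0.27 = $8.26 + $4.86 = $13.12
Saving = $52.69 − $13.12 = $39.57

$39.57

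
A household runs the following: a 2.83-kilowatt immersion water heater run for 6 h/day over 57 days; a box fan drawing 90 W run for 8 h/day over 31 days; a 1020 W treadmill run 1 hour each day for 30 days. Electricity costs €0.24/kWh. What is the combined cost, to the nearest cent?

immersion water heater: Runtime = 6 h/day × 57 days = 342 h
immersion water heater: 2.83 kW × 342 h = 967.86 kWh
box fan: Runtime = 8 h/day × 31 days = 248 h
box fan: 0.09 kW × 248 h = 22.32 kWh
treadmill: Runtime = 1 h/day × 30 days = 30 h
treadmill: 1.02 kW × 30 h = 30.6 kWh
Total energy = 1020.78 kWh
Cost = 1020.78 × €0.24 = €244.99

€244.99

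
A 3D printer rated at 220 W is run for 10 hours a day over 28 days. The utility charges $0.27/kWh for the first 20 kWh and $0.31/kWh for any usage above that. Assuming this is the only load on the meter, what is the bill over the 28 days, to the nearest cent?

$18.30

Runtime = 10 h/day × 28 days = 280 h
Energy = 0.22 kW × 280 h = 61.6 kWh
Tier 1 (0–20 kWh): 20 × $0.27 = $5.4
Above 20 kWh: 41.6 × $0.31 = $12.896
Bill = $18.30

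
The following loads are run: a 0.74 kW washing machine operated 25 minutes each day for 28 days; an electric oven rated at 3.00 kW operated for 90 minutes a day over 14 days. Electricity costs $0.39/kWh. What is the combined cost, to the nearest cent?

washing machine: Runtime = 25 min × 28 = 700 min = 11.666666… h
washing machine: 0.74 kW × 11.666666… h = 8.633333… kWh
electric oven: Runtime = 90 min × 14 = 1260 min = 21 h
electric oven: 3 kW × 21 h = 63 kWh
Total energy = 71.633333… kWh
Cost = 71.633333… × $0.39 = $27.94

$27.94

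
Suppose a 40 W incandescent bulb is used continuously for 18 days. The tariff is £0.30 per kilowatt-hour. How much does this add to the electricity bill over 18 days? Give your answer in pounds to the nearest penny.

£5.18

Runtime = 24 h × 18 = 432 h
Energy = 0.04 kW × 432 h = 17.28 kWh
Cost = 17.28 kWh × £0.30/kWh = £5.18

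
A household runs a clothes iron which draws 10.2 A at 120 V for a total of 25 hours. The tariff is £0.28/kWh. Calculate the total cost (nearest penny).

£8.57

Power = 10.2 A × 120 V = 1224 W = 1.224 kW
Energy = 1.224 kW × 25 h = 30.6 kWh
Cost = 30.6 kWh × £0.28/kWh = £8.57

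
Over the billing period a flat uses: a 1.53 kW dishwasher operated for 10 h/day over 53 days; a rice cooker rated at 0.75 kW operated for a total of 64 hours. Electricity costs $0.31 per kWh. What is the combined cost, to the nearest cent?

dishwasher: Runtime = 10 h/day × 53 days = 530 h
dishwasher: 1.53 kW × 530 h = 810.9 kWh
rice cooker: 0.75 kW × 64 h = 48 kWh
Total energy = 858.9 kWh
Cost = 858.9 × $0.31 = $266.26

$266.26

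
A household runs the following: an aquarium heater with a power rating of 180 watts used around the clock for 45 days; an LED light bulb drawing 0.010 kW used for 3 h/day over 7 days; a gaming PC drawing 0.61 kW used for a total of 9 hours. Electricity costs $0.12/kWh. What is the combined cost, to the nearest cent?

aquarium heater: Runtime = 24 h × 45 = 1080 h
aquarium heater: 0.18 kW × 1080 h = 194.4 kWh
LED light bulb: Runtime = 3 h/day × 7 days = 21 h
LED light bulb: 0.01 kW × 21 h = 0.21 kWh
gaming PC: 0.61 kW × 9 h = 5.49 kWh
Total energy = 200.1 kWh
Cost = 200.1 × $0.12 = $24.01

$24.01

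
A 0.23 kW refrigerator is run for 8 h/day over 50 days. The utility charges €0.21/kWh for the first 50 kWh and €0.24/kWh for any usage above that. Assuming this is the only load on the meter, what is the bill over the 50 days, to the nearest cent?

Runtime = 8 h/day × 50 days = 400 h
Energy = 0.23 kW × 400 h = 92 kWh
Tier 1 (0–50 kWh): 50 × €0.21 = €10.5
Above 50 kWh: 42 × €0.24 = €10.08
Bill = €20.58

€20.58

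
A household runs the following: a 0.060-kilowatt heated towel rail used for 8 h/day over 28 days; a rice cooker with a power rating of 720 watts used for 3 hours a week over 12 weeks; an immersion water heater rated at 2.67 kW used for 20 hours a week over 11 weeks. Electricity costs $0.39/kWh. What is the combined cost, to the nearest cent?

heated towel rail: Runtime = 8 h/day × 28 days = 224 h
heated towel rail: 0.06 kW × 224 h = 13.44 kWh
rice cooker: Runtime = 3 h/week × 12 weeks = 36 h
rice cooker: 0.72 kW × 36 h = 25.92 kWh
immersion water heater: Runtime = 20 h/week × 11 weeks = 220 h
immersion water heater: 2.67 kW × 220 h = 587.4 kWh
Total energy = 626.76 kWh
Cost = 626.76 × $0.39 = $244.44

$244.44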